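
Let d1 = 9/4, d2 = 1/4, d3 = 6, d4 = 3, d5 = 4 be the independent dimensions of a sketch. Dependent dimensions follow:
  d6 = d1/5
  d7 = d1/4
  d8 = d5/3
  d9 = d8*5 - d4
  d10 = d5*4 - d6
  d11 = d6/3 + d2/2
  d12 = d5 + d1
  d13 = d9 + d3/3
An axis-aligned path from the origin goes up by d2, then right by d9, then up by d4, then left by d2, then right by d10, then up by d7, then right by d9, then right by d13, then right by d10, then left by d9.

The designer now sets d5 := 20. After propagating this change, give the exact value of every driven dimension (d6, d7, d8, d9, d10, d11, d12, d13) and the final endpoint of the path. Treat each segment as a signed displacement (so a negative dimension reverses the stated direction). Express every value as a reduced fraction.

Apply edit: d5 := 20
  d6 = d1/5 = 9/20
  d7 = d1/4 = 9/16
  d8 = d5/3 = 20/3
  d9 = d8*5 - d4 = 91/3
  d10 = d5*4 - d6 = 1591/20
  d11 = d6/3 + d2/2 = 11/40
  d12 = d5 + d1 = 89/4
  d13 = d9 + d3/3 = 97/3
Walk from origin (0, 0):
  seg 1: up by d2 = 1/4 → (0, 1/4)
  seg 2: right by d9 = 91/3 → (91/3, 1/4)
  seg 3: up by d4 = 3 → (91/3, 13/4)
  seg 4: left by d2 = 1/4 → (361/12, 13/4)
  seg 5: right by d10 = 1591/20 → (3289/30, 13/4)
  seg 6: up by d7 = 9/16 → (3289/30, 61/16)
  seg 7: right by d9 = 91/3 → (4199/30, 61/16)
  seg 8: right by d13 = 97/3 → (1723/10, 61/16)
  seg 9: right by d10 = 1591/20 → (5037/20, 61/16)
  seg 10: left by d9 = 91/3 → (13291/60, 61/16)

d6 = 9/20
d7 = 9/16
d8 = 20/3
d9 = 91/3
d10 = 1591/20
d11 = 11/40
d12 = 89/4
d13 = 97/3
endpoint = (13291/60, 61/16)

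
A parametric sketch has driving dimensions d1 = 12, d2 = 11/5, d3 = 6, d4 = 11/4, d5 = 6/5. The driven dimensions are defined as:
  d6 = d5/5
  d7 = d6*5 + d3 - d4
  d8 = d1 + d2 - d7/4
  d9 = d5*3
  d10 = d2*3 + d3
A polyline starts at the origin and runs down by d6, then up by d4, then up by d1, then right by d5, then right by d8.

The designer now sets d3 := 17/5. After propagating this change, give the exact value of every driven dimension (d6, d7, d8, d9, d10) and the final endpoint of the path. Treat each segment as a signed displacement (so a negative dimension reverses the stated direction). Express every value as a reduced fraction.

d6 = 6/25
d7 = 37/20
d8 = 1099/80
d9 = 18/5
d10 = 10
endpoint = (239/16, 1451/100)

Apply edit: d3 := 17/5
  d6 = d5/5 = 6/25
  d7 = d6*5 + d3 - d4 = 37/20
  d8 = d1 + d2 - d7/4 = 1099/80
  d9 = d5*3 = 18/5
  d10 = d2*3 + d3 = 10
Walk from origin (0, 0):
  seg 1: down by d6 = 6/25 → (0, -6/25)
  seg 2: up by d4 = 11/4 → (0, 251/100)
  seg 3: up by d1 = 12 → (0, 1451/100)
  seg 4: right by d5 = 6/5 → (6/5, 1451/100)
  seg 5: right by d8 = 1099/80 → (239/16, 1451/100)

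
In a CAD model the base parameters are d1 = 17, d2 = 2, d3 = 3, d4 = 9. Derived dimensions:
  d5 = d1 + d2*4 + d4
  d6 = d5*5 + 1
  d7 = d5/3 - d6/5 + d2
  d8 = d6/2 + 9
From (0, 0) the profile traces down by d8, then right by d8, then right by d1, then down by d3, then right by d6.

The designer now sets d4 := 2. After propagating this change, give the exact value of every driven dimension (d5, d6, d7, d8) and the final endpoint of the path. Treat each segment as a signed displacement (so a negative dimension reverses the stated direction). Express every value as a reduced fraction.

d5 = 27
d6 = 136
d7 = -81/5
d8 = 77
endpoint = (230, -80)

Apply edit: d4 := 2
  d5 = d1 + d2*4 + d4 = 27
  d6 = d5*5 + 1 = 136
  d7 = d5/3 - d6/5 + d2 = -81/5
  d8 = d6/2 + 9 = 77
Walk from origin (0, 0):
  seg 1: down by d8 = 77 → (0, -77)
  seg 2: right by d8 = 77 → (77, -77)
  seg 3: right by d1 = 17 → (94, -77)
  seg 4: down by d3 = 3 → (94, -80)
  seg 5: right by d6 = 136 → (230, -80)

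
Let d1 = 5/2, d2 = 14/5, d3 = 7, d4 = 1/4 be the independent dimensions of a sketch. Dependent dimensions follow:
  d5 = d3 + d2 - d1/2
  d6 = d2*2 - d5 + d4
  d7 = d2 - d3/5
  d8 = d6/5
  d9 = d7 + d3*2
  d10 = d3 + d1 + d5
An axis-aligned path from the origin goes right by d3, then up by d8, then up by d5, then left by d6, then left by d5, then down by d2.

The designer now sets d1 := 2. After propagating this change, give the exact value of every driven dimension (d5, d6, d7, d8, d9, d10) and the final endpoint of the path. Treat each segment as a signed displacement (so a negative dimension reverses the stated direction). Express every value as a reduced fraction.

d5 = 44/5
d6 = -59/20
d7 = 7/5
d8 = -59/100
d9 = 77/5
d10 = 89/5
endpoint = (23/20, 541/100)

Apply edit: d1 := 2
  d5 = d3 + d2 - d1/2 = 44/5
  d6 = d2*2 - d5 + d4 = -59/20
  d7 = d2 - d3/5 = 7/5
  d8 = d6/5 = -59/100
  d9 = d7 + d3*2 = 77/5
  d10 = d3 + d1 + d5 = 89/5
Walk from origin (0, 0):
  seg 1: right by d3 = 7 → (7, 0)
  seg 2: up by d8 = -59/100 → (7, -59/100)
  seg 3: up by d5 = 44/5 → (7, 821/100)
  seg 4: left by d6 = -59/20 → (199/20, 821/100)
  seg 5: left by d5 = 44/5 → (23/20, 821/100)
  seg 6: down by d2 = 14/5 → (23/20, 541/100)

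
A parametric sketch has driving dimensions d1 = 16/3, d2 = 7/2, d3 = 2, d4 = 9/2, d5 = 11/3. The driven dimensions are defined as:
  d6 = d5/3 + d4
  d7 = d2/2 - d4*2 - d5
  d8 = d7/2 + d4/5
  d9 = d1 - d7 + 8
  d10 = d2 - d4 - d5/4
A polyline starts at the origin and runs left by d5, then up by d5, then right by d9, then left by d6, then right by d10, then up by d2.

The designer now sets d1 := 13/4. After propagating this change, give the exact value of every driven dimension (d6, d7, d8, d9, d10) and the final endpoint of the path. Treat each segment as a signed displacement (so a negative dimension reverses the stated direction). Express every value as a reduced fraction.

d6 = 103/18
d7 = -131/12
d8 = -547/120
d9 = 133/6
d10 = -23/12
endpoint = (391/36, 43/6)

Apply edit: d1 := 13/4
  d6 = d5/3 + d4 = 103/18
  d7 = d2/2 - d4*2 - d5 = -131/12
  d8 = d7/2 + d4/5 = -547/120
  d9 = d1 - d7 + 8 = 133/6
  d10 = d2 - d4 - d5/4 = -23/12
Walk from origin (0, 0):
  seg 1: left by d5 = 11/3 → (-11/3, 0)
  seg 2: up by d5 = 11/3 → (-11/3, 11/3)
  seg 3: right by d9 = 133/6 → (37/2, 11/3)
  seg 4: left by d6 = 103/18 → (115/9, 11/3)
  seg 5: right by d10 = -23/12 → (391/36, 11/3)
  seg 6: up by d2 = 7/2 → (391/36, 43/6)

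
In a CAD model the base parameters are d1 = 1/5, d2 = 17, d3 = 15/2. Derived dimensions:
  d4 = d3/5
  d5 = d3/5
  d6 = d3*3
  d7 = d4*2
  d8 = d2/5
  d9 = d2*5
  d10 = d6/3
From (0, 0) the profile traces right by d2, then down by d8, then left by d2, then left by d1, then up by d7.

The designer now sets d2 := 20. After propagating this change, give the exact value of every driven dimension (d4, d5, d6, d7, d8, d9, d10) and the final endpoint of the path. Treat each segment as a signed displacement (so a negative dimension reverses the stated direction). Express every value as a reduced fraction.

d4 = 3/2
d5 = 3/2
d6 = 45/2
d7 = 3
d8 = 4
d9 = 100
d10 = 15/2
endpoint = (-1/5, -1)

Apply edit: d2 := 20
  d4 = d3/5 = 3/2
  d5 = d3/5 = 3/2
  d6 = d3*3 = 45/2
  d7 = d4*2 = 3
  d8 = d2/5 = 4
  d9 = d2*5 = 100
  d10 = d6/3 = 15/2
Walk from origin (0, 0):
  seg 1: right by d2 = 20 → (20, 0)
  seg 2: down by d8 = 4 → (20, -4)
  seg 3: left by d2 = 20 → (0, -4)
  seg 4: left by d1 = 1/5 → (-1/5, -4)
  seg 5: up by d7 = 3 → (-1/5, -1)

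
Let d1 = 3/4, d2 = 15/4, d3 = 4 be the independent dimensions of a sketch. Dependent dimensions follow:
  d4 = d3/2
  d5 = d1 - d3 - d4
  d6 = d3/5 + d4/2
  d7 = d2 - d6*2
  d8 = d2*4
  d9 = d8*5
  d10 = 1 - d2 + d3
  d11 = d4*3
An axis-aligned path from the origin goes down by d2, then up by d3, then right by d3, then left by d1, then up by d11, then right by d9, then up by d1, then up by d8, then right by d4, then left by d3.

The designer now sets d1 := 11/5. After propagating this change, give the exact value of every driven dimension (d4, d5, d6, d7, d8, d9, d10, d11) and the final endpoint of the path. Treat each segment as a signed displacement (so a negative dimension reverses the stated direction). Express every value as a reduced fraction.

d4 = 2
d5 = -19/5
d6 = 9/5
d7 = 3/20
d8 = 15
d9 = 75
d10 = 5/4
d11 = 6
endpoint = (374/5, 469/20)

Apply edit: d1 := 11/5
  d4 = d3/2 = 2
  d5 = d1 - d3 - d4 = -19/5
  d6 = d3/5 + d4/2 = 9/5
  d7 = d2 - d6*2 = 3/20
  d8 = d2*4 = 15
  d9 = d8*5 = 75
  d10 = 1 - d2 + d3 = 5/4
  d11 = d4*3 = 6
Walk from origin (0, 0):
  seg 1: down by d2 = 15/4 → (0, -15/4)
  seg 2: up by d3 = 4 → (0, 1/4)
  seg 3: right by d3 = 4 → (4, 1/4)
  seg 4: left by d1 = 11/5 → (9/5, 1/4)
  seg 5: up by d11 = 6 → (9/5, 25/4)
  seg 6: right by d9 = 75 → (384/5, 25/4)
  seg 7: up by d1 = 11/5 → (384/5, 169/20)
  seg 8: up by d8 = 15 → (384/5, 469/20)
  seg 9: right by d4 = 2 → (394/5, 469/20)
  seg 10: left by d3 = 4 → (374/5, 469/20)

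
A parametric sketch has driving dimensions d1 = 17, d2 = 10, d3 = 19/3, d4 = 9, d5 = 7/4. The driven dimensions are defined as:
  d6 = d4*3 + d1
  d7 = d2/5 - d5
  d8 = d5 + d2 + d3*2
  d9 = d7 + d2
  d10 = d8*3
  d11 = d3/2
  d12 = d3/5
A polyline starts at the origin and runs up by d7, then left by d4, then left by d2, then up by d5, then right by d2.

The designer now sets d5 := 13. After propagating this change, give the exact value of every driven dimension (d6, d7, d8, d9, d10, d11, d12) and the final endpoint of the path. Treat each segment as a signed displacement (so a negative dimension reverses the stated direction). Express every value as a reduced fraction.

d6 = 44
d7 = -11
d8 = 107/3
d9 = -1
d10 = 107
d11 = 19/6
d12 = 19/15
endpoint = (-9, 2)

Apply edit: d5 := 13
  d6 = d4*3 + d1 = 44
  d7 = d2/5 - d5 = -11
  d8 = d5 + d2 + d3*2 = 107/3
  d9 = d7 + d2 = -1
  d10 = d8*3 = 107
  d11 = d3/2 = 19/6
  d12 = d3/5 = 19/15
Walk from origin (0, 0):
  seg 1: up by d7 = -11 → (0, -11)
  seg 2: left by d4 = 9 → (-9, -11)
  seg 3: left by d2 = 10 → (-19, -11)
  seg 4: up by d5 = 13 → (-19, 2)
  seg 5: right by d2 = 10 → (-9, 2)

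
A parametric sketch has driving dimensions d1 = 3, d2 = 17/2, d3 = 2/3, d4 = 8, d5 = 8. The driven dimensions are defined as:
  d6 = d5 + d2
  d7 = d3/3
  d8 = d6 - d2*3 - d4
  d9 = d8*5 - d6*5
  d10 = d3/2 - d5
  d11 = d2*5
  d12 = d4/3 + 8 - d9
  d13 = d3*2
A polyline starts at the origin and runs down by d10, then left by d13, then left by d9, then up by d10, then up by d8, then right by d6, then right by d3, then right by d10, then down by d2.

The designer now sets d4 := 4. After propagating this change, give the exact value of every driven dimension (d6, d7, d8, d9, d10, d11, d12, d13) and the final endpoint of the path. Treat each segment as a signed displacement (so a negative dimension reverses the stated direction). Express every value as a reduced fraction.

d6 = 33/2
d7 = 2/9
d8 = -13
d9 = -295/2
d10 = -23/3
d11 = 85/2
d12 = 941/6
d13 = 4/3
endpoint = (467/3, -43/2)

Apply edit: d4 := 4
  d6 = d5 + d2 = 33/2
  d7 = d3/3 = 2/9
  d8 = d6 - d2*3 - d4 = -13
  d9 = d8*5 - d6*5 = -295/2
  d10 = d3/2 - d5 = -23/3
  d11 = d2*5 = 85/2
  d12 = d4/3 + 8 - d9 = 941/6
  d13 = d3*2 = 4/3
Walk from origin (0, 0):
  seg 1: down by d10 = -23/3 → (0, 23/3)
  seg 2: left by d13 = 4/3 → (-4/3, 23/3)
  seg 3: left by d9 = -295/2 → (877/6, 23/3)
  seg 4: up by d10 = -23/3 → (877/6, 0)
  seg 5: up by d8 = -13 → (877/6, -13)
  seg 6: right by d6 = 33/2 → (488/3, -13)
  seg 7: right by d3 = 2/3 → (490/3, -13)
  seg 8: right by d10 = -23/3 → (467/3, -13)
  seg 9: down by d2 = 17/2 → (467/3, -43/2)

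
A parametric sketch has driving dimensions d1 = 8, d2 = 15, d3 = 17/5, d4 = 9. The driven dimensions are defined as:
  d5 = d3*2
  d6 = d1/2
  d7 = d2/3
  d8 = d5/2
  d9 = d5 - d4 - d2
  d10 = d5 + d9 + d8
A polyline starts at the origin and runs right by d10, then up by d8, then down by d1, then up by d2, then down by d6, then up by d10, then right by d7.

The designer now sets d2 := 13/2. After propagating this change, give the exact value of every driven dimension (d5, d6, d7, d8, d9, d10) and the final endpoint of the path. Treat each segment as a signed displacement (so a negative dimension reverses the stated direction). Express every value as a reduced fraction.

d5 = 34/5
d6 = 4
d7 = 13/6
d8 = 17/5
d9 = -87/10
d10 = 3/2
endpoint = (11/3, -3/5)

Apply edit: d2 := 13/2
  d5 = d3*2 = 34/5
  d6 = d1/2 = 4
  d7 = d2/3 = 13/6
  d8 = d5/2 = 17/5
  d9 = d5 - d4 - d2 = -87/10
  d10 = d5 + d9 + d8 = 3/2
Walk from origin (0, 0):
  seg 1: right by d10 = 3/2 → (3/2, 0)
  seg 2: up by d8 = 17/5 → (3/2, 17/5)
  seg 3: down by d1 = 8 → (3/2, -23/5)
  seg 4: up by d2 = 13/2 → (3/2, 19/10)
  seg 5: down by d6 = 4 → (3/2, -21/10)
  seg 6: up by d10 = 3/2 → (3/2, -3/5)
  seg 7: right by d7 = 13/6 → (11/3, -3/5)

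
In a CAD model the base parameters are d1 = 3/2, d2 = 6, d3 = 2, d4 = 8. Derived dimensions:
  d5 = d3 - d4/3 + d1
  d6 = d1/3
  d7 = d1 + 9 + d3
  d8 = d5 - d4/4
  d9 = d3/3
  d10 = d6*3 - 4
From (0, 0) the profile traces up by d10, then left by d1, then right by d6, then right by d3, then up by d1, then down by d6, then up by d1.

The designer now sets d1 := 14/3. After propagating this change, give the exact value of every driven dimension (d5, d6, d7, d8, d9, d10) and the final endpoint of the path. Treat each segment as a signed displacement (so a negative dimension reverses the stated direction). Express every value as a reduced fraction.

Apply edit: d1 := 14/3
  d5 = d3 - d4/3 + d1 = 4
  d6 = d1/3 = 14/9
  d7 = d1 + 9 + d3 = 47/3
  d8 = d5 - d4/4 = 2
  d9 = d3/3 = 2/3
  d10 = d6*3 - 4 = 2/3
Walk from origin (0, 0):
  seg 1: up by d10 = 2/3 → (0, 2/3)
  seg 2: left by d1 = 14/3 → (-14/3, 2/3)
  seg 3: right by d6 = 14/9 → (-28/9, 2/3)
  seg 4: right by d3 = 2 → (-10/9, 2/3)
  seg 5: up by d1 = 14/3 → (-10/9, 16/3)
  seg 6: down by d6 = 14/9 → (-10/9, 34/9)
  seg 7: up by d1 = 14/3 → (-10/9, 76/9)

d5 = 4
d6 = 14/9
d7 = 47/3
d8 = 2
d9 = 2/3
d10 = 2/3
endpoint = (-10/9, 76/9)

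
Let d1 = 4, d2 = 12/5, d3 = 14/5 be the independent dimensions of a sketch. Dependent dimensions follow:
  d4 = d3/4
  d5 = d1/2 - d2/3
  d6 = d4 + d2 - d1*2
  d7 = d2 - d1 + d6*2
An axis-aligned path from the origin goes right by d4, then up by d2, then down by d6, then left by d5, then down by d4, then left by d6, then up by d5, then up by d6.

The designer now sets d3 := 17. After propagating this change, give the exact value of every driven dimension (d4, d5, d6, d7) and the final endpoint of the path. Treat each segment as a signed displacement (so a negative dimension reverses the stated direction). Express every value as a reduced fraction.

d4 = 17/4
d5 = 6/5
d6 = -27/20
d7 = -43/10
endpoint = (22/5, -13/20)

Apply edit: d3 := 17
  d4 = d3/4 = 17/4
  d5 = d1/2 - d2/3 = 6/5
  d6 = d4 + d2 - d1*2 = -27/20
  d7 = d2 - d1 + d6*2 = -43/10
Walk from origin (0, 0):
  seg 1: right by d4 = 17/4 → (17/4, 0)
  seg 2: up by d2 = 12/5 → (17/4, 12/5)
  seg 3: down by d6 = -27/20 → (17/4, 15/4)
  seg 4: left by d5 = 6/5 → (61/20, 15/4)
  seg 5: down by d4 = 17/4 → (61/20, -1/2)
  seg 6: left by d6 = -27/20 → (22/5, -1/2)
  seg 7: up by d5 = 6/5 → (22/5, 7/10)
  seg 8: up by d6 = -27/20 → (22/5, -13/20)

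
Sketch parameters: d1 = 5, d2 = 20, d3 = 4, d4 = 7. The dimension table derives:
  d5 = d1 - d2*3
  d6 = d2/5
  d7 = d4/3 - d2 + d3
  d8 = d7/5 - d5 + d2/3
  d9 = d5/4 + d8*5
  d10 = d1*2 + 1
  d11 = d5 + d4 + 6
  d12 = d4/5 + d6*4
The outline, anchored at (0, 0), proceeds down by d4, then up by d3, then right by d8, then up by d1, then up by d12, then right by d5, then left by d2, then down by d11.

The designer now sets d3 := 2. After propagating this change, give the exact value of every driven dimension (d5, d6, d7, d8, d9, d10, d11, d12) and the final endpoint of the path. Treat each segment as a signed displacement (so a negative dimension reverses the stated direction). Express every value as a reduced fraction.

Apply edit: d3 := 2
  d5 = d1 - d2*3 = -55
  d6 = d2/5 = 4
  d7 = d4/3 - d2 + d3 = -47/3
  d8 = d7/5 - d5 + d2/3 = 878/15
  d9 = d5/4 + d8*5 = 3347/12
  d10 = d1*2 + 1 = 11
  d11 = d5 + d4 + 6 = -42
  d12 = d4/5 + d6*4 = 87/5
Walk from origin (0, 0):
  seg 1: down by d4 = 7 → (0, -7)
  seg 2: up by d3 = 2 → (0, -5)
  seg 3: right by d8 = 878/15 → (878/15, -5)
  seg 4: up by d1 = 5 → (878/15, 0)
  seg 5: up by d12 = 87/5 → (878/15, 87/5)
  seg 6: right by d5 = -55 → (53/15, 87/5)
  seg 7: left by d2 = 20 → (-247/15, 87/5)
  seg 8: down by d11 = -42 → (-247/15, 297/5)

d5 = -55
d6 = 4
d7 = -47/3
d8 = 878/15
d9 = 3347/12
d10 = 11
d11 = -42
d12 = 87/5
endpoint = (-247/15, 297/5)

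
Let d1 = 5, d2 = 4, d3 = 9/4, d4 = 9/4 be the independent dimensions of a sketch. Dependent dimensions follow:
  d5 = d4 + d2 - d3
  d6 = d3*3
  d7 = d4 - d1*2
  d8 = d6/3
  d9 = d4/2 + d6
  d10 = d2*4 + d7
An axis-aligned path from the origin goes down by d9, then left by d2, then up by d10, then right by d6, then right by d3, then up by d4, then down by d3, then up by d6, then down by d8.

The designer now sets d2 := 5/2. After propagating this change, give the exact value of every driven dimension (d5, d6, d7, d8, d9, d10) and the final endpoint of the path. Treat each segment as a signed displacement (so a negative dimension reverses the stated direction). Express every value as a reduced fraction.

Apply edit: d2 := 5/2
  d5 = d4 + d2 - d3 = 5/2
  d6 = d3*3 = 27/4
  d7 = d4 - d1*2 = -31/4
  d8 = d6/3 = 9/4
  d9 = d4/2 + d6 = 63/8
  d10 = d2*4 + d7 = 9/4
Walk from origin (0, 0):
  seg 1: down by d9 = 63/8 → (0, -63/8)
  seg 2: left by d2 = 5/2 → (-5/2, -63/8)
  seg 3: up by d10 = 9/4 → (-5/2, -45/8)
  seg 4: right by d6 = 27/4 → (17/4, -45/8)
  seg 5: right by d3 = 9/4 → (13/2, -45/8)
  seg 6: up by d4 = 9/4 → (13/2, -27/8)
  seg 7: down by d3 = 9/4 → (13/2, -45/8)
  seg 8: up by d6 = 27/4 → (13/2, 9/8)
  seg 9: down by d8 = 9/4 → (13/2, -9/8)

d5 = 5/2
d6 = 27/4
d7 = -31/4
d8 = 9/4
d9 = 63/8
d10 = 9/4
endpoint = (13/2, -9/8)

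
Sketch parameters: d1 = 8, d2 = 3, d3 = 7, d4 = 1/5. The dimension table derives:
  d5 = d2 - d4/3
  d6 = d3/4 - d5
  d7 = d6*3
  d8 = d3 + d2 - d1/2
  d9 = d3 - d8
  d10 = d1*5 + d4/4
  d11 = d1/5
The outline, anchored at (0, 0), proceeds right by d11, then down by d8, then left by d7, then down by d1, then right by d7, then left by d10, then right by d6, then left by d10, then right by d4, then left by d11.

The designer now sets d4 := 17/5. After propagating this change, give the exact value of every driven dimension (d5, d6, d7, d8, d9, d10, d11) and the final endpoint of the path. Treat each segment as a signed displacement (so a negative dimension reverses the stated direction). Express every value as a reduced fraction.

Apply edit: d4 := 17/5
  d5 = d2 - d4/3 = 28/15
  d6 = d3/4 - d5 = -7/60
  d7 = d6*3 = -7/20
  d8 = d3 + d2 - d1/2 = 6
  d9 = d3 - d8 = 1
  d10 = d1*5 + d4/4 = 817/20
  d11 = d1/5 = 8/5
Walk from origin (0, 0):
  seg 1: right by d11 = 8/5 → (8/5, 0)
  seg 2: down by d8 = 6 → (8/5, -6)
  seg 3: left by d7 = -7/20 → (39/20, -6)
  seg 4: down by d1 = 8 → (39/20, -14)
  seg 5: right by d7 = -7/20 → (8/5, -14)
  seg 6: left by d10 = 817/20 → (-157/4, -14)
  seg 7: right by d6 = -7/60 → (-1181/30, -14)
  seg 8: left by d10 = 817/20 → (-4813/60, -14)
  seg 9: right by d4 = 17/5 → (-4609/60, -14)
  seg 10: left by d11 = 8/5 → (-941/12, -14)

d5 = 28/15
d6 = -7/60
d7 = -7/20
d8 = 6
d9 = 1
d10 = 817/20
d11 = 8/5
endpoint = (-941/12, -14)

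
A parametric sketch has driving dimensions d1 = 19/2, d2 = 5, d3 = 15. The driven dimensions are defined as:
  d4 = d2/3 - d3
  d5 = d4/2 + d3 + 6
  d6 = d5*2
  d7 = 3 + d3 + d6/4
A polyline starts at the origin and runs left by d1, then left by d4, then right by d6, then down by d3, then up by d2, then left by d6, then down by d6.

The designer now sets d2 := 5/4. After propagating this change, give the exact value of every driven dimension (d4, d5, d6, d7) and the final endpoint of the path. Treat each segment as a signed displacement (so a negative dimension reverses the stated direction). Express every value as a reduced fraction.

d4 = -175/12
d5 = 329/24
d6 = 329/12
d7 = 1193/48
endpoint = (61/12, -247/6)

Apply edit: d2 := 5/4
  d4 = d2/3 - d3 = -175/12
  d5 = d4/2 + d3 + 6 = 329/24
  d6 = d5*2 = 329/12
  d7 = 3 + d3 + d6/4 = 1193/48
Walk from origin (0, 0):
  seg 1: left by d1 = 19/2 → (-19/2, 0)
  seg 2: left by d4 = -175/12 → (61/12, 0)
  seg 3: right by d6 = 329/12 → (65/2, 0)
  seg 4: down by d3 = 15 → (65/2, -15)
  seg 5: up by d2 = 5/4 → (65/2, -55/4)
  seg 6: left by d6 = 329/12 → (61/12, -55/4)
  seg 7: down by d6 = 329/12 → (61/12, -247/6)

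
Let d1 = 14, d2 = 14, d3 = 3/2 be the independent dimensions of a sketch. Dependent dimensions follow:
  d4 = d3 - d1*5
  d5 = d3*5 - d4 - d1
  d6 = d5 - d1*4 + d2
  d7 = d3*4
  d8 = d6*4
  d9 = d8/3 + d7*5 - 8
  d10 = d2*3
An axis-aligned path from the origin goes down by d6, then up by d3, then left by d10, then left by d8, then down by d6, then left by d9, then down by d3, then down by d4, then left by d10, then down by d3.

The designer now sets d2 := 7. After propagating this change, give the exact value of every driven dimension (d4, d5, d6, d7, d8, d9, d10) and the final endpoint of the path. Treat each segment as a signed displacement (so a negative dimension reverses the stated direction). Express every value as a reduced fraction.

Apply edit: d2 := 7
  d4 = d3 - d1*5 = -137/2
  d5 = d3*5 - d4 - d1 = 62
  d6 = d5 - d1*4 + d2 = 13
  d7 = d3*4 = 6
  d8 = d6*4 = 52
  d9 = d8/3 + d7*5 - 8 = 118/3
  d10 = d2*3 = 21
Walk from origin (0, 0):
  seg 1: down by d6 = 13 → (0, -13)
  seg 2: up by d3 = 3/2 → (0, -23/2)
  seg 3: left by d10 = 21 → (-21, -23/2)
  seg 4: left by d8 = 52 → (-73, -23/2)
  seg 5: down by d6 = 13 → (-73, -49/2)
  seg 6: left by d9 = 118/3 → (-337/3, -49/2)
  seg 7: down by d3 = 3/2 → (-337/3, -26)
  seg 8: down by d4 = -137/2 → (-337/3, 85/2)
  seg 9: left by d10 = 21 → (-400/3, 85/2)
  seg 10: down by d3 = 3/2 → (-400/3, 41)

d4 = -137/2
d5 = 62
d6 = 13
d7 = 6
d8 = 52
d9 = 118/3
d10 = 21
endpoint = (-400/3, 41)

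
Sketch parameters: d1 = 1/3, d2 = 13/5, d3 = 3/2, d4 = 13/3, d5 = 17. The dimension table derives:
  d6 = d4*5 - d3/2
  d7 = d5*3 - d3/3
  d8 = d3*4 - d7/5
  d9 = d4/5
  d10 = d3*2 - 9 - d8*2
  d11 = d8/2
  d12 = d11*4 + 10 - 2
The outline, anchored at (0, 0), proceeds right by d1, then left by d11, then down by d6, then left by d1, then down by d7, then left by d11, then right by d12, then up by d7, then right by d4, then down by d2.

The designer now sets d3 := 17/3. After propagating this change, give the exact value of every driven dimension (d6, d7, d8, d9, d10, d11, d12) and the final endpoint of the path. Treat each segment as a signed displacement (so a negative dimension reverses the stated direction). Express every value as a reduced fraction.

Apply edit: d3 := 17/3
  d6 = d4*5 - d3/2 = 113/6
  d7 = d5*3 - d3/3 = 442/9
  d8 = d3*4 - d7/5 = 578/45
  d9 = d4/5 = 13/15
  d10 = d3*2 - 9 - d8*2 = -1051/45
  d11 = d8/2 = 289/45
  d12 = d11*4 + 10 - 2 = 1516/45
Walk from origin (0, 0):
  seg 1: right by d1 = 1/3 → (1/3, 0)
  seg 2: left by d11 = 289/45 → (-274/45, 0)
  seg 3: down by d6 = 113/6 → (-274/45, -113/6)
  seg 4: left by d1 = 1/3 → (-289/45, -113/6)
  seg 5: down by d7 = 442/9 → (-289/45, -1223/18)
  seg 6: left by d11 = 289/45 → (-578/45, -1223/18)
  seg 7: right by d12 = 1516/45 → (938/45, -1223/18)
  seg 8: up by d7 = 442/9 → (938/45, -113/6)
  seg 9: right by d4 = 13/3 → (1133/45, -113/6)
  seg 10: down by d2 = 13/5 → (1133/45, -643/30)

d6 = 113/6
d7 = 442/9
d8 = 578/45
d9 = 13/15
d10 = -1051/45
d11 = 289/45
d12 = 1516/45
endpoint = (1133/45, -643/30)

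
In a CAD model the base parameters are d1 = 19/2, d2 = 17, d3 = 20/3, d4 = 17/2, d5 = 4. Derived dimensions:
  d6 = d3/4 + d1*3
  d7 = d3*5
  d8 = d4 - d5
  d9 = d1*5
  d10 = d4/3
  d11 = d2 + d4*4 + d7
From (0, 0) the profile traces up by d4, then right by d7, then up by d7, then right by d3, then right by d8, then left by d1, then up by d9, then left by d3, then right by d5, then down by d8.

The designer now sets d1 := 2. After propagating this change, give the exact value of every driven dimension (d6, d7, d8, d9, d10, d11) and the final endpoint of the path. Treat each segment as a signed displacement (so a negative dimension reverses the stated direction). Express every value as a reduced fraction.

d6 = 23/3
d7 = 100/3
d8 = 9/2
d9 = 10
d10 = 17/6
d11 = 253/3
endpoint = (239/6, 142/3)

Apply edit: d1 := 2
  d6 = d3/4 + d1*3 = 23/3
  d7 = d3*5 = 100/3
  d8 = d4 - d5 = 9/2
  d9 = d1*5 = 10
  d10 = d4/3 = 17/6
  d11 = d2 + d4*4 + d7 = 253/3
Walk from origin (0, 0):
  seg 1: up by d4 = 17/2 → (0, 17/2)
  seg 2: right by d7 = 100/3 → (100/3, 17/2)
  seg 3: up by d7 = 100/3 → (100/3, 251/6)
  seg 4: right by d3 = 20/3 → (40, 251/6)
  seg 5: right by d8 = 9/2 → (89/2, 251/6)
  seg 6: left by d1 = 2 → (85/2, 251/6)
  seg 7: up by d9 = 10 → (85/2, 311/6)
  seg 8: left by d3 = 20/3 → (215/6, 311/6)
  seg 9: right by d5 = 4 → (239/6, 311/6)
  seg 10: down by d8 = 9/2 → (239/6, 142/3)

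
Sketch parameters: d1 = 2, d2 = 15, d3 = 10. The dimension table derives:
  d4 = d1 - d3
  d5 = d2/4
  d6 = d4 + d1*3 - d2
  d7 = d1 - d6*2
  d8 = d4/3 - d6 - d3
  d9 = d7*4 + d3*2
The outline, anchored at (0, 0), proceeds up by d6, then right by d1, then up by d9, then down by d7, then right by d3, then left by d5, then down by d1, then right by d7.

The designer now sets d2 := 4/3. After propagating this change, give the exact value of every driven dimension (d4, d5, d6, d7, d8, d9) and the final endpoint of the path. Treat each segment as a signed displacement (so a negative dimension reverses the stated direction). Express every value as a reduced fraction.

d4 = -8
d5 = 1/3
d6 = -10/3
d7 = 26/3
d8 = -28/3
d9 = 164/3
endpoint = (61/3, 122/3)

Apply edit: d2 := 4/3
  d4 = d1 - d3 = -8
  d5 = d2/4 = 1/3
  d6 = d4 + d1*3 - d2 = -10/3
  d7 = d1 - d6*2 = 26/3
  d8 = d4/3 - d6 - d3 = -28/3
  d9 = d7*4 + d3*2 = 164/3
Walk from origin (0, 0):
  seg 1: up by d6 = -10/3 → (0, -10/3)
  seg 2: right by d1 = 2 → (2, -10/3)
  seg 3: up by d9 = 164/3 → (2, 154/3)
  seg 4: down by d7 = 26/3 → (2, 128/3)
  seg 5: right by d3 = 10 → (12, 128/3)
  seg 6: left by d5 = 1/3 → (35/3, 128/3)
  seg 7: down by d1 = 2 → (35/3, 122/3)
  seg 8: right by d7 = 26/3 → (61/3, 122/3)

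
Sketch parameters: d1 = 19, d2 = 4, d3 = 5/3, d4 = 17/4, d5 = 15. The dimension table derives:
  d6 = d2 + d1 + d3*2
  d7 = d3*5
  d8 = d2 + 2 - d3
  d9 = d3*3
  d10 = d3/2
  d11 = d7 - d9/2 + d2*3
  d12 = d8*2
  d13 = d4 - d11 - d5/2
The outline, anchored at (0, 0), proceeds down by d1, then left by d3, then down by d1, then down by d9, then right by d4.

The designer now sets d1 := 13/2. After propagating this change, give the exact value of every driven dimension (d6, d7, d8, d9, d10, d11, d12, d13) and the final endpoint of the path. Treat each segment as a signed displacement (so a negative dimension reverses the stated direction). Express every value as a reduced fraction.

d6 = 83/6
d7 = 25/3
d8 = 13/3
d9 = 5
d10 = 5/6
d11 = 107/6
d12 = 26/3
d13 = -253/12
endpoint = (31/12, -18)

Apply edit: d1 := 13/2
  d6 = d2 + d1 + d3*2 = 83/6
  d7 = d3*5 = 25/3
  d8 = d2 + 2 - d3 = 13/3
  d9 = d3*3 = 5
  d10 = d3/2 = 5/6
  d11 = d7 - d9/2 + d2*3 = 107/6
  d12 = d8*2 = 26/3
  d13 = d4 - d11 - d5/2 = -253/12
Walk from origin (0, 0):
  seg 1: down by d1 = 13/2 → (0, -13/2)
  seg 2: left by d3 = 5/3 → (-5/3, -13/2)
  seg 3: down by d1 = 13/2 → (-5/3, -13)
  seg 4: down by d9 = 5 → (-5/3, -18)
  seg 5: right by d4 = 17/4 → (31/12, -18)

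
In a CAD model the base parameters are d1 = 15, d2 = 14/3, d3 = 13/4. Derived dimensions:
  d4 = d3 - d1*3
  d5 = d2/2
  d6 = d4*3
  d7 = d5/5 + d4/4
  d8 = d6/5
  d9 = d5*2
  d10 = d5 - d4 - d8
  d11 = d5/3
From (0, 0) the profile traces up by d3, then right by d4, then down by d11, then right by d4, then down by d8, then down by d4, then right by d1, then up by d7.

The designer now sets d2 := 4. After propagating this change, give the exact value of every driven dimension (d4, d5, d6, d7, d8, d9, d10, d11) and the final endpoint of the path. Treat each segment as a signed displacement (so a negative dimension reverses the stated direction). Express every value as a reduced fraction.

Apply edit: d2 := 4
  d4 = d3 - d1*3 = -167/4
  d5 = d2/2 = 2
  d6 = d4*3 = -501/4
  d7 = d5/5 + d4/4 = -803/80
  d8 = d6/5 = -501/20
  d9 = d5*2 = 4
  d10 = d5 - d4 - d8 = 344/5
  d11 = d5/3 = 2/3
Walk from origin (0, 0):
  seg 1: up by d3 = 13/4 → (0, 13/4)
  seg 2: right by d4 = -167/4 → (-167/4, 13/4)
  seg 3: down by d11 = 2/3 → (-167/4, 31/12)
  seg 4: right by d4 = -167/4 → (-167/2, 31/12)
  seg 5: down by d8 = -501/20 → (-167/2, 829/30)
  seg 6: down by d4 = -167/4 → (-167/2, 4163/60)
  seg 7: right by d1 = 15 → (-137/2, 4163/60)
  seg 8: up by d7 = -803/80 → (-137/2, 14243/240)

d4 = -167/4
d5 = 2
d6 = -501/4
d7 = -803/80
d8 = -501/20
d9 = 4
d10 = 344/5
d11 = 2/3
endpoint = (-137/2, 14243/240)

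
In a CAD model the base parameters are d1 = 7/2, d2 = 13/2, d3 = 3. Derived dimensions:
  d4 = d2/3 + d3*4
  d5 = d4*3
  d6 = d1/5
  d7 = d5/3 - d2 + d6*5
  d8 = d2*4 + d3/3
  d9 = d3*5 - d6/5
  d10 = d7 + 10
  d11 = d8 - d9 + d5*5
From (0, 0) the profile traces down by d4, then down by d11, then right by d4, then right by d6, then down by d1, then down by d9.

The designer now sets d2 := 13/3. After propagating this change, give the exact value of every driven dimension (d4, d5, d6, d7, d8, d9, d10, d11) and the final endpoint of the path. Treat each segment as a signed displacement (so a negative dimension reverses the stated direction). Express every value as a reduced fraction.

Apply edit: d2 := 13/3
  d4 = d2/3 + d3*4 = 121/9
  d5 = d4*3 = 121/3
  d6 = d1/5 = 7/10
  d7 = d5/3 - d2 + d6*5 = 227/18
  d8 = d2*4 + d3/3 = 55/3
  d9 = d3*5 - d6/5 = 743/50
  d10 = d7 + 10 = 407/18
  d11 = d8 - d9 + d5*5 = 10257/50
Walk from origin (0, 0):
  seg 1: down by d4 = 121/9 → (0, -121/9)
  seg 2: down by d11 = 10257/50 → (0, -98363/450)
  seg 3: right by d4 = 121/9 → (121/9, -98363/450)
  seg 4: right by d6 = 7/10 → (1273/90, -98363/450)
  seg 5: down by d1 = 7/2 → (1273/90, -49969/225)
  seg 6: down by d9 = 743/50 → (1273/90, -4265/18)

d4 = 121/9
d5 = 121/3
d6 = 7/10
d7 = 227/18
d8 = 55/3
d9 = 743/50
d10 = 407/18
d11 = 10257/50
endpoint = (1273/90, -4265/18)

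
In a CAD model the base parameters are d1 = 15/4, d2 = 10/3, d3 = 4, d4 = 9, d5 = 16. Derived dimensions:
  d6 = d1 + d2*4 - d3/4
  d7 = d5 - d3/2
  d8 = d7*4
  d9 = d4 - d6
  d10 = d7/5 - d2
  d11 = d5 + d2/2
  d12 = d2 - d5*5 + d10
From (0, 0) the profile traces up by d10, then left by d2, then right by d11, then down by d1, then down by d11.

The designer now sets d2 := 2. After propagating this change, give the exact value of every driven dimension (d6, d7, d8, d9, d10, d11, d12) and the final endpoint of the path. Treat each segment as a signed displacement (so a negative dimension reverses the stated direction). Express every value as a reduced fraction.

d6 = 43/4
d7 = 14
d8 = 56
d9 = -7/4
d10 = 4/5
d11 = 17
d12 = -386/5
endpoint = (15, -399/20)

Apply edit: d2 := 2
  d6 = d1 + d2*4 - d3/4 = 43/4
  d7 = d5 - d3/2 = 14
  d8 = d7*4 = 56
  d9 = d4 - d6 = -7/4
  d10 = d7/5 - d2 = 4/5
  d11 = d5 + d2/2 = 17
  d12 = d2 - d5*5 + d10 = -386/5
Walk from origin (0, 0):
  seg 1: up by d10 = 4/5 → (0, 4/5)
  seg 2: left by d2 = 2 → (-2, 4/5)
  seg 3: right by d11 = 17 → (15, 4/5)
  seg 4: down by d1 = 15/4 → (15, -59/20)
  seg 5: down by d11 = 17 → (15, -399/20)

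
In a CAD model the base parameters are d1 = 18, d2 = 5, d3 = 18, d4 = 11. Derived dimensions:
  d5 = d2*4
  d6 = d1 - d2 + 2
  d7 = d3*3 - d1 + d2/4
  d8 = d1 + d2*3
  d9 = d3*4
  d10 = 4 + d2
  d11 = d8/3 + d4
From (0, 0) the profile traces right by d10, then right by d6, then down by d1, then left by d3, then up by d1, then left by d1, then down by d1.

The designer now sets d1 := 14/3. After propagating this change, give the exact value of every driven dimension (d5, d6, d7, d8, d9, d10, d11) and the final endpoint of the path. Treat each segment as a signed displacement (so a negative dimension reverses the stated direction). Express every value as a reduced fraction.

d5 = 20
d6 = 5/3
d7 = 607/12
d8 = 59/3
d9 = 72
d10 = 9
d11 = 158/9
endpoint = (-12, -14/3)

Apply edit: d1 := 14/3
  d5 = d2*4 = 20
  d6 = d1 - d2 + 2 = 5/3
  d7 = d3*3 - d1 + d2/4 = 607/12
  d8 = d1 + d2*3 = 59/3
  d9 = d3*4 = 72
  d10 = 4 + d2 = 9
  d11 = d8/3 + d4 = 158/9
Walk from origin (0, 0):
  seg 1: right by d10 = 9 → (9, 0)
  seg 2: right by d6 = 5/3 → (32/3, 0)
  seg 3: down by d1 = 14/3 → (32/3, -14/3)
  seg 4: left by d3 = 18 → (-22/3, -14/3)
  seg 5: up by d1 = 14/3 → (-22/3, 0)
  seg 6: left by d1 = 14/3 → (-12, 0)
  seg 7: down by d1 = 14/3 → (-12, -14/3)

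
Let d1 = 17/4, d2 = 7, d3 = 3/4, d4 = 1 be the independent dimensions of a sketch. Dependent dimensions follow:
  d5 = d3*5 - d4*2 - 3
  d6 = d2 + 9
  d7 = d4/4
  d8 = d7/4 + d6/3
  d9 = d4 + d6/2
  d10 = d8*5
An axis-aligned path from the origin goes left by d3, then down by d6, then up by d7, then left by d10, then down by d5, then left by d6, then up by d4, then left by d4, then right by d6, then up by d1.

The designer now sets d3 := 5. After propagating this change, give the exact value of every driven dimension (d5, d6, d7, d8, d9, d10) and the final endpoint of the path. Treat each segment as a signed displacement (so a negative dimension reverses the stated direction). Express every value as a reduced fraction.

d5 = 20
d6 = 16
d7 = 1/4
d8 = 259/48
d9 = 9
d10 = 1295/48
endpoint = (-1583/48, -61/2)

Apply edit: d3 := 5
  d5 = d3*5 - d4*2 - 3 = 20
  d6 = d2 + 9 = 16
  d7 = d4/4 = 1/4
  d8 = d7/4 + d6/3 = 259/48
  d9 = d4 + d6/2 = 9
  d10 = d8*5 = 1295/48
Walk from origin (0, 0):
  seg 1: left by d3 = 5 → (-5, 0)
  seg 2: down by d6 = 16 → (-5, -16)
  seg 3: up by d7 = 1/4 → (-5, -63/4)
  seg 4: left by d10 = 1295/48 → (-1535/48, -63/4)
  seg 5: down by d5 = 20 → (-1535/48, -143/4)
  seg 6: left by d6 = 16 → (-2303/48, -143/4)
  seg 7: up by d4 = 1 → (-2303/48, -139/4)
  seg 8: left by d4 = 1 → (-2351/48, -139/4)
  seg 9: right by d6 = 16 → (-1583/48, -139/4)
  seg 10: up by d1 = 17/4 → (-1583/48, -61/2)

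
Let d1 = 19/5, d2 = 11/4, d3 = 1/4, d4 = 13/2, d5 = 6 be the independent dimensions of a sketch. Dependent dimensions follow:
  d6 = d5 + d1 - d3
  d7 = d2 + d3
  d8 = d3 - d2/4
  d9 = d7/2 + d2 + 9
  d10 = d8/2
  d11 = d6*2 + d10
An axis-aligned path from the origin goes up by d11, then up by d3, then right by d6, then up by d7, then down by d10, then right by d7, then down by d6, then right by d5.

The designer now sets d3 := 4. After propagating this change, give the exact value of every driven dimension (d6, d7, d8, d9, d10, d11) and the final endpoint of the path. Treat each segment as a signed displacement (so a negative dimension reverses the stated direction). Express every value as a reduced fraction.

d6 = 29/5
d7 = 27/4
d8 = 53/16
d9 = 121/8
d10 = 53/32
d11 = 2121/160
endpoint = (371/20, 331/20)

Apply edit: d3 := 4
  d6 = d5 + d1 - d3 = 29/5
  d7 = d2 + d3 = 27/4
  d8 = d3 - d2/4 = 53/16
  d9 = d7/2 + d2 + 9 = 121/8
  d10 = d8/2 = 53/32
  d11 = d6*2 + d10 = 2121/160
Walk from origin (0, 0):
  seg 1: up by d11 = 2121/160 → (0, 2121/160)
  seg 2: up by d3 = 4 → (0, 2761/160)
  seg 3: right by d6 = 29/5 → (29/5, 2761/160)
  seg 4: up by d7 = 27/4 → (29/5, 3841/160)
  seg 5: down by d10 = 53/32 → (29/5, 447/20)
  seg 6: right by d7 = 27/4 → (251/20, 447/20)
  seg 7: down by d6 = 29/5 → (251/20, 331/20)
  seg 8: right by d5 = 6 → (371/20, 331/20)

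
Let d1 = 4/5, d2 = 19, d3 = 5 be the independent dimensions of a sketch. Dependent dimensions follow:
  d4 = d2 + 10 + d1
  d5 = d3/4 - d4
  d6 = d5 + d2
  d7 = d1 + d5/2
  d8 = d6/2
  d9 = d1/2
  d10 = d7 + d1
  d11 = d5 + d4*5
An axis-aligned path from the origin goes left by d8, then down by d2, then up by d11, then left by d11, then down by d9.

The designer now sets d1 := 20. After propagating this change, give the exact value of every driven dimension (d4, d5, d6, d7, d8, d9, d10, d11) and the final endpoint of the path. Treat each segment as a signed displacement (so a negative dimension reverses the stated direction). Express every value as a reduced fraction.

d4 = 49
d5 = -191/4
d6 = -115/4
d7 = -31/8
d8 = -115/8
d9 = 10
d10 = 129/8
d11 = 789/4
endpoint = (-1463/8, 673/4)

Apply edit: d1 := 20
  d4 = d2 + 10 + d1 = 49
  d5 = d3/4 - d4 = -191/4
  d6 = d5 + d2 = -115/4
  d7 = d1 + d5/2 = -31/8
  d8 = d6/2 = -115/8
  d9 = d1/2 = 10
  d10 = d7 + d1 = 129/8
  d11 = d5 + d4*5 = 789/4
Walk from origin (0, 0):
  seg 1: left by d8 = -115/8 → (115/8, 0)
  seg 2: down by d2 = 19 → (115/8, -19)
  seg 3: up by d11 = 789/4 → (115/8, 713/4)
  seg 4: left by d11 = 789/4 → (-1463/8, 713/4)
  seg 5: down by d9 = 10 → (-1463/8, 673/4)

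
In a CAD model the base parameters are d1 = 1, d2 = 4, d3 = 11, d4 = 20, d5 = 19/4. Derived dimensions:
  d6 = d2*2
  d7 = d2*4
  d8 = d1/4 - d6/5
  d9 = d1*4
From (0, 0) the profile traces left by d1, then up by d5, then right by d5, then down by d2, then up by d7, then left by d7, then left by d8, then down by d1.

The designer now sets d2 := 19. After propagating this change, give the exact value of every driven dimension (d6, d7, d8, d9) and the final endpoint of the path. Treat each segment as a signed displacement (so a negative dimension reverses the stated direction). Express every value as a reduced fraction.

d6 = 38
d7 = 76
d8 = -147/20
d9 = 4
endpoint = (-649/10, 243/4)

Apply edit: d2 := 19
  d6 = d2*2 = 38
  d7 = d2*4 = 76
  d8 = d1/4 - d6/5 = -147/20
  d9 = d1*4 = 4
Walk from origin (0, 0):
  seg 1: left by d1 = 1 → (-1, 0)
  seg 2: up by d5 = 19/4 → (-1, 19/4)
  seg 3: right by d5 = 19/4 → (15/4, 19/4)
  seg 4: down by d2 = 19 → (15/4, -57/4)
  seg 5: up by d7 = 76 → (15/4, 247/4)
  seg 6: left by d7 = 76 → (-289/4, 247/4)
  seg 7: left by d8 = -147/20 → (-649/10, 247/4)
  seg 8: down by d1 = 1 → (-649/10, 243/4)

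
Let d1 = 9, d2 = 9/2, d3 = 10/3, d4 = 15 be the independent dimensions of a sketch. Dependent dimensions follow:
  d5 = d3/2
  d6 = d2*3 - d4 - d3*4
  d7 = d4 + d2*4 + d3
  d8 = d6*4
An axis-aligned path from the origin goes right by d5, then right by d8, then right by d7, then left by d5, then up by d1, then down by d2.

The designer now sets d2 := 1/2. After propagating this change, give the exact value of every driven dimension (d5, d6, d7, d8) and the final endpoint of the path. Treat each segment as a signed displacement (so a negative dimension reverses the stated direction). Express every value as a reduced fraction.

Apply edit: d2 := 1/2
  d5 = d3/2 = 5/3
  d6 = d2*3 - d4 - d3*4 = -161/6
  d7 = d4 + d2*4 + d3 = 61/3
  d8 = d6*4 = -322/3
Walk from origin (0, 0):
  seg 1: right by d5 = 5/3 → (5/3, 0)
  seg 2: right by d8 = -322/3 → (-317/3, 0)
  seg 3: right by d7 = 61/3 → (-256/3, 0)
  seg 4: left by d5 = 5/3 → (-87, 0)
  seg 5: up by d1 = 9 → (-87, 9)
  seg 6: down by d2 = 1/2 → (-87, 17/2)

d5 = 5/3
d6 = -161/6
d7 = 61/3
d8 = -322/3
endpoint = (-87, 17/2)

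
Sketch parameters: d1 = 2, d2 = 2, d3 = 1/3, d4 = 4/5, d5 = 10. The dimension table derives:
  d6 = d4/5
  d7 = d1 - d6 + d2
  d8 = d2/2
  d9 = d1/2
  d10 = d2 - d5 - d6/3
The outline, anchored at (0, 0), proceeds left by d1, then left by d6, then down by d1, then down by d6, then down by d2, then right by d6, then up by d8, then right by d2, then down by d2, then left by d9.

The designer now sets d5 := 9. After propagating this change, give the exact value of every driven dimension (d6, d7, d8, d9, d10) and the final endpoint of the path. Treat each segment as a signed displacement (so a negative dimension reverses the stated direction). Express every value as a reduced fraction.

d6 = 4/25
d7 = 96/25
d8 = 1
d9 = 1
d10 = -529/75
endpoint = (-1, -129/25)

Apply edit: d5 := 9
  d6 = d4/5 = 4/25
  d7 = d1 - d6 + d2 = 96/25
  d8 = d2/2 = 1
  d9 = d1/2 = 1
  d10 = d2 - d5 - d6/3 = -529/75
Walk from origin (0, 0):
  seg 1: left by d1 = 2 → (-2, 0)
  seg 2: left by d6 = 4/25 → (-54/25, 0)
  seg 3: down by d1 = 2 → (-54/25, -2)
  seg 4: down by d6 = 4/25 → (-54/25, -54/25)
  seg 5: down by d2 = 2 → (-54/25, -104/25)
  seg 6: right by d6 = 4/25 → (-2, -104/25)
  seg 7: up by d8 = 1 → (-2, -79/25)
  seg 8: right by d2 = 2 → (0, -79/25)
  seg 9: down by d2 = 2 → (0, -129/25)
  seg 10: left by d9 = 1 → (-1, -129/25)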